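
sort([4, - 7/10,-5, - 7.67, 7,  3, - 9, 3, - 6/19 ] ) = [-9,-7.67,  -  5, - 7/10, - 6/19, 3,3,4, 7]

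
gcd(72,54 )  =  18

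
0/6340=0 = 0.00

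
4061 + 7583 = 11644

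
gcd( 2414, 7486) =2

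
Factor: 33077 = 11^1*31^1*97^1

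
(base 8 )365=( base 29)8D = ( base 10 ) 245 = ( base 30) 85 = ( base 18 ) db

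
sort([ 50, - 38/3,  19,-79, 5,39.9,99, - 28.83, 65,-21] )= [ - 79,- 28.83, - 21 , - 38/3,5, 19,39.9 , 50, 65, 99 ]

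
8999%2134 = 463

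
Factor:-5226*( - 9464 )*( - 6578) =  - 2^5 * 3^1*7^1  *  11^1 * 13^4*23^1*67^1 = - 325340407392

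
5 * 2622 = 13110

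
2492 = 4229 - 1737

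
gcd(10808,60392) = 8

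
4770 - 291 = 4479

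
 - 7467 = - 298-7169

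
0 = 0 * 549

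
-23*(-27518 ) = 632914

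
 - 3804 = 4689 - 8493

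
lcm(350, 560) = 2800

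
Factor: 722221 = 487^1 * 1483^1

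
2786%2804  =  2786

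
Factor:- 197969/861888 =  - 2^ ( - 6)*3^(-1)*67^( - 2 )*197969^1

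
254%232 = 22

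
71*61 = 4331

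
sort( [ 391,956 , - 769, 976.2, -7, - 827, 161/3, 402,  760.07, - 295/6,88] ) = [-827 , - 769, - 295/6,-7,161/3, 88, 391,402, 760.07, 956,  976.2] 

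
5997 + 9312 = 15309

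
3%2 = 1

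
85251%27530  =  2661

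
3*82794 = 248382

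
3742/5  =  748 + 2/5=748.40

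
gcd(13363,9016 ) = 161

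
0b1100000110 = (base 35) M4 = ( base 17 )2b9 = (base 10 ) 774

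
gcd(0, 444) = 444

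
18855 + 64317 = 83172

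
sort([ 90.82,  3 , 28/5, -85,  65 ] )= [-85, 3, 28/5, 65, 90.82]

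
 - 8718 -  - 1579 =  - 7139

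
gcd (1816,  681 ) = 227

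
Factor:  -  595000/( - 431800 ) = 175/127= 5^2*7^1*127^( - 1)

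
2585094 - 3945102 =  - 1360008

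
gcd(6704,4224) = 16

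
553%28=21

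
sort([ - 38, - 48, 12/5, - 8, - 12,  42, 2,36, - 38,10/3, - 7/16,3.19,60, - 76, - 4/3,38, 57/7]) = [ - 76, - 48, - 38, - 38 ,  -  12, - 8, - 4/3, - 7/16,2,12/5,3.19,10/3,57/7,  36, 38,42,60]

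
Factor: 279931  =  157^1*1783^1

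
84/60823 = 12/8689 = 0.00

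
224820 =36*6245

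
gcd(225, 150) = 75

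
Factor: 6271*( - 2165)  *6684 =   -  90746763060 = -  2^2*3^1*5^1*433^1*557^1*  6271^1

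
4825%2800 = 2025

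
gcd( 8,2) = 2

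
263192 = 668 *394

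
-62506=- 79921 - - 17415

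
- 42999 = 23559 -66558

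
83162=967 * 86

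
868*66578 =57789704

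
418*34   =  14212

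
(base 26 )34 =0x52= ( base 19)46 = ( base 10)82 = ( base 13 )64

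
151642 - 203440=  - 51798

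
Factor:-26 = -2^1*13^1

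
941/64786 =941/64786  =  0.01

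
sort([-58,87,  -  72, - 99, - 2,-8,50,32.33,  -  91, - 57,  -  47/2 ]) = [  -  99, - 91, - 72, - 58, - 57, - 47/2,-8,-2,32.33,50,87] 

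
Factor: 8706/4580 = 2^ ( - 1)*3^1*5^( - 1)*229^(- 1 ) * 1451^1 = 4353/2290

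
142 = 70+72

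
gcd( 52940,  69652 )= 4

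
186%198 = 186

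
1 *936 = 936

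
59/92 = 59/92 = 0.64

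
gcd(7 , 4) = 1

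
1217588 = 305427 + 912161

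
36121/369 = 97 +8/9 = 97.89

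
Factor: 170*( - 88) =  - 2^4*5^1* 11^1*17^1 = - 14960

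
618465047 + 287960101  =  906425148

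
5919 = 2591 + 3328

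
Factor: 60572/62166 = 2^1*3^ ( - 1 )*  13^ ( - 1)*19^1= 38/39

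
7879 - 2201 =5678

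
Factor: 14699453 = 14699453^1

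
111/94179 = 37/31393   =  0.00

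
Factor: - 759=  -3^1*11^1*23^1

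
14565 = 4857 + 9708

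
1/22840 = 1/22840 = 0.00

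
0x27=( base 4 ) 213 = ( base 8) 47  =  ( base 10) 39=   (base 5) 124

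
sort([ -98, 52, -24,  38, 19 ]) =[ - 98,  -  24, 19,38, 52 ]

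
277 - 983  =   - 706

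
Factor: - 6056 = -2^3*757^1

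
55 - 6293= - 6238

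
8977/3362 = 8977/3362 = 2.67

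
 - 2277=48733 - 51010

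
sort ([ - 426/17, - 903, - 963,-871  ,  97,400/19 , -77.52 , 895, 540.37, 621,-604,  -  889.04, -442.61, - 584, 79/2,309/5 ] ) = [ -963, - 903,-889.04,  -  871 , - 604, - 584,-442.61, - 77.52,  -  426/17, 400/19,  79/2,309/5,97,540.37,  621,895] 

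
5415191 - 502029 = 4913162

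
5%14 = 5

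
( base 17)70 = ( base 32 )3N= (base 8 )167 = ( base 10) 119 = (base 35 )3E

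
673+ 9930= 10603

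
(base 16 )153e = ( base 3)21110102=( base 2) 1010100111110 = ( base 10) 5438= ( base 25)8hd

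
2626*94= 246844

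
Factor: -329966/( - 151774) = 637/293 = 7^2*13^1 *293^(- 1 ) 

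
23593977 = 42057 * 561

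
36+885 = 921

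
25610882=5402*4741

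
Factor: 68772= 2^2*3^1*11^1*521^1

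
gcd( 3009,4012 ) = 1003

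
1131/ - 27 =-377/9  =  -  41.89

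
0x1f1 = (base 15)232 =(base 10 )497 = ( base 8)761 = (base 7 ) 1310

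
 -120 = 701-821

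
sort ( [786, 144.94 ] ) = [ 144.94,786] 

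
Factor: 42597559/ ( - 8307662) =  - 2^( - 1)*11^( - 1 )*17^ (  -  1)* 97^( - 1 )*229^ (-1) * 42597559^1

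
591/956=591/956 = 0.62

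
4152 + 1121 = 5273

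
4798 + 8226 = 13024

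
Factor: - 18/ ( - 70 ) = 3^2*5^( - 1 )*7^(-1) = 9/35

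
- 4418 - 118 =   -  4536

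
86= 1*86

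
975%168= 135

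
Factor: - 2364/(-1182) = 2 = 2^1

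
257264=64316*4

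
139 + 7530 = 7669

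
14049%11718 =2331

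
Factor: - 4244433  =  -3^1*79^1*17909^1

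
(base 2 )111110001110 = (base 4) 332032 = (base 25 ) 697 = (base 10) 3982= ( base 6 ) 30234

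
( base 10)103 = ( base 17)61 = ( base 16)67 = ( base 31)3a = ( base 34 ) 31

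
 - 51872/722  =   - 25936/361=- 71.84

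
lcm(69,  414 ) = 414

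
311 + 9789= 10100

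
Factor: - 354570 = -2^1*3^1*5^1 *53^1*223^1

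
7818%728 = 538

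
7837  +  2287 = 10124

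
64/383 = 64/383 = 0.17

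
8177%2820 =2537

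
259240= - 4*( - 64810)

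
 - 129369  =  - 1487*87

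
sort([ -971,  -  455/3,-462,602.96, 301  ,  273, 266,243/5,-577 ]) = [-971,-577 , - 462, - 455/3, 243/5, 266,  273,  301, 602.96]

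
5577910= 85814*65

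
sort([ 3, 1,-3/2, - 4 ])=[- 4 , - 3/2,1 , 3]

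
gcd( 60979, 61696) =1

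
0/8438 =0= 0.00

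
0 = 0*337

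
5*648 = 3240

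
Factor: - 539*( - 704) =379456 = 2^6 * 7^2*11^2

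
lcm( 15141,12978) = 90846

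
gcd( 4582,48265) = 1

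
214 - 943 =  -729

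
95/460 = 19/92 =0.21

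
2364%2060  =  304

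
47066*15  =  705990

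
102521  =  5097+97424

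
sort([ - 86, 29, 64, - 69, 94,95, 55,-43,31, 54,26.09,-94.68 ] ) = [ - 94.68, - 86,-69,-43,26.09,  29,31,54,55,64,94,95]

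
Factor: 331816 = 2^3 * 19^1*  37^1 * 59^1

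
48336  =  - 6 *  ( - 8056 ) 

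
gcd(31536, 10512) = 10512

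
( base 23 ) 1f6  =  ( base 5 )12010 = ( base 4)31300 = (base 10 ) 880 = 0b1101110000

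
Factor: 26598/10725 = 2^1*5^(-2)*31^1 = 62/25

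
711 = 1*711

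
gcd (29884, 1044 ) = 4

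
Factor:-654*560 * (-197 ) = 72149280 = 2^5*3^1*5^1*7^1 *109^1*197^1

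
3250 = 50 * 65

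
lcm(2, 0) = 0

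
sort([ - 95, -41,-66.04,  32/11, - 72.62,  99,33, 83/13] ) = [ - 95, - 72.62,- 66.04,  -  41,32/11,83/13, 33, 99 ] 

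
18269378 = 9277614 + 8991764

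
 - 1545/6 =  - 258 + 1/2= -  257.50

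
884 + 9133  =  10017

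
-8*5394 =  - 43152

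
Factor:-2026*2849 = -5772074 = - 2^1* 7^1*11^1*37^1*1013^1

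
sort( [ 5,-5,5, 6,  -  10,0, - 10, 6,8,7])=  [  -  10 , - 10, - 5,0,5,5, 6,6,7, 8 ]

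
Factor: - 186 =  - 2^1*3^1*31^1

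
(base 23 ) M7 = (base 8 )1001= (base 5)4023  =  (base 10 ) 513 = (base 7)1332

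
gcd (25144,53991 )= 7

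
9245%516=473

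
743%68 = 63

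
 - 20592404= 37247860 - 57840264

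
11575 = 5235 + 6340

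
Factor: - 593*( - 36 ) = 2^2*3^2*593^1 = 21348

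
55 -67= - 12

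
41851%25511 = 16340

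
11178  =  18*621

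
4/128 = 1/32 = 0.03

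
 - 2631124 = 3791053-6422177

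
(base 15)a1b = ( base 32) 274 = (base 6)14312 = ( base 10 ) 2276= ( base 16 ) 8e4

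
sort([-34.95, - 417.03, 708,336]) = [-417.03, - 34.95,336,708] 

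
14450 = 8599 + 5851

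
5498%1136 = 954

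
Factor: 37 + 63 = 2^2*5^2 = 100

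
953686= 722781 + 230905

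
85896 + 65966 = 151862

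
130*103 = 13390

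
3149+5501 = 8650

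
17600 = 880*20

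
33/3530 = 33/3530 = 0.01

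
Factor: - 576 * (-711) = 409536 = 2^6*3^4*79^1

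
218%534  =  218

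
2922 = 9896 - 6974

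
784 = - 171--955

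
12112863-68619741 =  - 56506878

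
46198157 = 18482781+27715376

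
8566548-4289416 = 4277132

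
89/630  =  89/630 = 0.14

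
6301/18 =6301/18 = 350.06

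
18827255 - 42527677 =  - 23700422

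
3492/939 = 1164/313 = 3.72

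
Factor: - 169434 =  - 2^1*3^2*9413^1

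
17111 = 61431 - 44320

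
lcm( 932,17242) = 34484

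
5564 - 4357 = 1207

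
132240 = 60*2204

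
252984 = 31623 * 8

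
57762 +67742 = 125504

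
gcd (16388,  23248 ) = 4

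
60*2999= 179940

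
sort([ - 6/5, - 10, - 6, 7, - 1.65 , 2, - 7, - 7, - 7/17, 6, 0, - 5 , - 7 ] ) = [ - 10, - 7,-7, - 7, - 6 , -5, - 1.65, - 6/5, - 7/17,0, 2, 6, 7]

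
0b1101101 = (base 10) 109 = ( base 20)59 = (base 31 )3g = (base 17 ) 67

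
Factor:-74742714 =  - 2^1*3^2 * 4152373^1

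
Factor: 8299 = 43^1 * 193^1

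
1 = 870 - 869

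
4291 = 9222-4931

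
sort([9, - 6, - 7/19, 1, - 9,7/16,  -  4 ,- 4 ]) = [ - 9,-6, - 4, - 4,-7/19, 7/16, 1,9] 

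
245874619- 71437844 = 174436775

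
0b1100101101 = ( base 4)30231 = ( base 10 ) 813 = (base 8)1455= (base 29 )S1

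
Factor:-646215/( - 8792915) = 3^1*19^( - 1) * 67^1*643^1*92557^( - 1) = 129243/1758583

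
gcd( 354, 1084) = 2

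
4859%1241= 1136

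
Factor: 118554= 2^1*3^1*19759^1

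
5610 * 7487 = 42002070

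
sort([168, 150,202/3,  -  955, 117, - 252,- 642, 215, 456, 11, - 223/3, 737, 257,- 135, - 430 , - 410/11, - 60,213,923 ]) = [ - 955, - 642, - 430, - 252, - 135,-223/3 ,  -  60, - 410/11 , 11, 202/3, 117, 150,168, 213 , 215, 257, 456 , 737,923 ]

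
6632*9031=59893592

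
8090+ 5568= 13658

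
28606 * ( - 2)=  - 57212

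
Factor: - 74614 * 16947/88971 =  - 2^1*3^1*7^1*47^( - 1 )*269^1 * 631^( - 1)*37307^1  =  -  421494486/29657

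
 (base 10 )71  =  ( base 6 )155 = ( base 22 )35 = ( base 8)107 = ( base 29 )2d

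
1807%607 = 593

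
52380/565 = 10476/113 = 92.71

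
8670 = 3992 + 4678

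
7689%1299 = 1194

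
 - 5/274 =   -  1  +  269/274 = -  0.02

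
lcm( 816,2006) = 48144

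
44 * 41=1804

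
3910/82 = 47 + 28/41 = 47.68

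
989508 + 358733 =1348241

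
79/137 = 79/137 = 0.58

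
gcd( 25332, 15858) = 6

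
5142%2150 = 842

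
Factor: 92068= 2^2  *  23017^1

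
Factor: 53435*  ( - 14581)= - 5^1*7^1*2083^1*10687^1 = -779135735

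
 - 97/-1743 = 97/1743=   0.06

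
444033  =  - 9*( - 49337)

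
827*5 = 4135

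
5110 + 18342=23452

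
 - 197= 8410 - 8607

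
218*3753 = 818154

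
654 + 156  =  810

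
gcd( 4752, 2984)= 8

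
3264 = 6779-3515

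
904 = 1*904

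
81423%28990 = 23443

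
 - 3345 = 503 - 3848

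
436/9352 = 109/2338 = 0.05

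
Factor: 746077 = 31^1*41^1*587^1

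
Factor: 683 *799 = 17^1*47^1 * 683^1 = 545717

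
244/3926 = 122/1963 = 0.06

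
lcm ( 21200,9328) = 233200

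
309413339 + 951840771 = 1261254110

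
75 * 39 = 2925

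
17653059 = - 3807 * ( - 4637 ) 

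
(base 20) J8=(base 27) EA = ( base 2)110000100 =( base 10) 388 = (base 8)604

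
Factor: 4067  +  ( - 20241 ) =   -  2^1* 8087^1 =-16174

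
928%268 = 124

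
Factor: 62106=2^1 *3^1 * 11^1* 941^1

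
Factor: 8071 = 7^1*1153^1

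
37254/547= 37254/547  =  68.11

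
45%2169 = 45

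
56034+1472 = 57506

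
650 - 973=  - 323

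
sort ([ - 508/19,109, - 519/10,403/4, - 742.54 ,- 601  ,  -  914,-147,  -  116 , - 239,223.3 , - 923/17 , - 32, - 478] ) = [ - 914, - 742.54, - 601, - 478 , - 239,- 147, - 116, - 923/17,  -  519/10, - 32, - 508/19,403/4, 109, 223.3]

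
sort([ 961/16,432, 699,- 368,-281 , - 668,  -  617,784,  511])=[ - 668, - 617,  -  368, - 281,961/16,432,511,699,784]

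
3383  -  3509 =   -  126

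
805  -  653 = 152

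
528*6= 3168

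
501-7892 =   -  7391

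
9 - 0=9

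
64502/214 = 32251/107 = 301.41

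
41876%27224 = 14652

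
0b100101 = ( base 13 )2b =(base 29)18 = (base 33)14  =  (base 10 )37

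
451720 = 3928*115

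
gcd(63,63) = 63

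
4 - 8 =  - 4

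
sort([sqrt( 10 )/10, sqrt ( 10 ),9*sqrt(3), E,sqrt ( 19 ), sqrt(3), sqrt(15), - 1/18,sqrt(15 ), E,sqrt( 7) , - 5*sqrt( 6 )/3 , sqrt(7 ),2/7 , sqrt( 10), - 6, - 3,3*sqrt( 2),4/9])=[ - 6,  -  5 * sqrt( 6) /3, - 3 , - 1/18, 2/7,  sqrt( 10 )/10,4/9, sqrt( 3) , sqrt( 7), sqrt ( 7),  E , E , sqrt( 10 ),sqrt( 10 ),sqrt(15 ),sqrt(15),  3*sqrt( 2) , sqrt(  19),9 * sqrt(3) ] 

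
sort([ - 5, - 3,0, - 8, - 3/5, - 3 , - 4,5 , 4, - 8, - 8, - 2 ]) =[ - 8, - 8, -8, -5,  -  4, - 3, - 3, - 2, - 3/5,0,4,5 ]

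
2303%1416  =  887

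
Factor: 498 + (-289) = 209  =  11^1*19^1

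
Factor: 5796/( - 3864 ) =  - 3/2 = - 2^(- 1)*3^1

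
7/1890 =1/270 = 0.00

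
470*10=4700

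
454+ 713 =1167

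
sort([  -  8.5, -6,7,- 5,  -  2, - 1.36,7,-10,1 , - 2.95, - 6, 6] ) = [  -  10, - 8.5, - 6,-6, - 5,-2.95, - 2, - 1.36,1,6, 7,7]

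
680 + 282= 962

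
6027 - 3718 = 2309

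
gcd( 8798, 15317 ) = 53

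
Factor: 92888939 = 11^1*13^1*649573^1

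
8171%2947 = 2277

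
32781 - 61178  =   - 28397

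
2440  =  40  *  61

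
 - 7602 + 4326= - 3276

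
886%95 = 31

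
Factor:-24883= - 149^1*167^1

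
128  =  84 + 44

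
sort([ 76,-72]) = [ - 72, 76 ]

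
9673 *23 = 222479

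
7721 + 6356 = 14077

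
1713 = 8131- 6418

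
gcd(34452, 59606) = 2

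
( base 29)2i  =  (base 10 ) 76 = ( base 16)4C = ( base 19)40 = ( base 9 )84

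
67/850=67/850 = 0.08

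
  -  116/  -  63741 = 116/63741 = 0.00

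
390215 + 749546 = 1139761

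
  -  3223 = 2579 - 5802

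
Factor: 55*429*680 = 16044600 =2^3*3^1*5^2*11^2*13^1*17^1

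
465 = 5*93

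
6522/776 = 3261/388  =  8.40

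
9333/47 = 9333/47=198.57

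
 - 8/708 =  - 1+175/177 = - 0.01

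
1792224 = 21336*84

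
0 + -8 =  - 8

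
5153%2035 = 1083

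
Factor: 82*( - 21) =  -2^1*3^1 * 7^1*41^1 =- 1722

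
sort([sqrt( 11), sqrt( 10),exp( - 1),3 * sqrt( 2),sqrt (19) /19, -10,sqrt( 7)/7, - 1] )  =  [ - 10, - 1,sqrt(19) /19, exp( - 1),sqrt(7)/7, sqrt ( 10 ),sqrt( 11 ),3* sqrt( 2 )]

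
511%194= 123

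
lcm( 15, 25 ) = 75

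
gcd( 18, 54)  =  18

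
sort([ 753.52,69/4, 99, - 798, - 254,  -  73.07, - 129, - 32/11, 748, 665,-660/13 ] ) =[ - 798,-254, - 129,- 73.07, - 660/13, - 32/11, 69/4, 99, 665, 748, 753.52 ]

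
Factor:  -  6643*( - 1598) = 2^1*7^1*13^1* 17^1*47^1*73^1 = 10615514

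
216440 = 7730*28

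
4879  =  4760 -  - 119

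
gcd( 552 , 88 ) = 8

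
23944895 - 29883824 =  - 5938929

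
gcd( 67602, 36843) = 3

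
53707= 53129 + 578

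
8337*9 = 75033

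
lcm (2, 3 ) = 6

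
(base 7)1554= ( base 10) 627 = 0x273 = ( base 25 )102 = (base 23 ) 146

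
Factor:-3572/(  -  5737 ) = 2^2*19^1 * 47^1*5737^ ( - 1 )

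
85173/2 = 85173/2 = 42586.50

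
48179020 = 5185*9292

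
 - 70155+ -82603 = -152758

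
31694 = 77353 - 45659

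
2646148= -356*(-7433 ) 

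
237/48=79/16 = 4.94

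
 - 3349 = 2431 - 5780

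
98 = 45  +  53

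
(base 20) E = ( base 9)15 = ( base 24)E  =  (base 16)E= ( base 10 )14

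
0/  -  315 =0/1 = -0.00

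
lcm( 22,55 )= 110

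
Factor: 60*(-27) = -1620 = - 2^2*3^4*5^1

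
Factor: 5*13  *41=2665 = 5^1*13^1*41^1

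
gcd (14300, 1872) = 52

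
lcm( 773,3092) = 3092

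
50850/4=12712 + 1/2=12712.50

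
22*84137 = 1851014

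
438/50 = 219/25=8.76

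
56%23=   10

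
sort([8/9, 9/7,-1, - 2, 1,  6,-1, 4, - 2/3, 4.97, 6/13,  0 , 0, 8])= [ - 2, - 1, - 1, - 2/3, 0, 0 , 6/13,8/9, 1, 9/7, 4, 4.97,6,  8] 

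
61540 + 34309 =95849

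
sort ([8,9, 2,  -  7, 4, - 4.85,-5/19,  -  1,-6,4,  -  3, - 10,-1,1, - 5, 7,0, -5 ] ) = [-10, - 7,  -  6, - 5, - 5, - 4.85, - 3,  -  1, - 1, - 5/19,0, 1,  2,4, 4, 7,8,9 ]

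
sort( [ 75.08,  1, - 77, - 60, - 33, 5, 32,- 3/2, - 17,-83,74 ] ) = [ - 83,- 77, - 60, - 33, - 17,- 3/2, 1,5,32,74, 75.08]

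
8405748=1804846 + 6600902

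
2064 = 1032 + 1032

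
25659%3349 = 2216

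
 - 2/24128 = -1/12064 = -0.00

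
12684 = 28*453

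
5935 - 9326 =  - 3391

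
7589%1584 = 1253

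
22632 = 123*184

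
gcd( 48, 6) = 6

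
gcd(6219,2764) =691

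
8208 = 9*912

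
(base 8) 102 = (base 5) 231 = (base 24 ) 2I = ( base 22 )30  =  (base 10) 66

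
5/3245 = 1/649 = 0.00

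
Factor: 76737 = 3^1*25579^1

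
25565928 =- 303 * ( - 84376)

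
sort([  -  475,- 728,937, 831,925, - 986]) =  [ - 986,  -  728, - 475,831,925,937 ] 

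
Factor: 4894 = 2^1*2447^1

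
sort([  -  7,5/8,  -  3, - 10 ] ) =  [- 10, - 7,-3,5/8 ] 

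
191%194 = 191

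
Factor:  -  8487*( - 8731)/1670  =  2^( - 1) * 3^2*5^( -1)*23^1 * 41^1*167^( - 1)*8731^1 = 74099997/1670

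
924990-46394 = 878596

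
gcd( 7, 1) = 1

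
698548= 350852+347696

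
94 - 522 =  - 428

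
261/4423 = 261/4423 = 0.06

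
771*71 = 54741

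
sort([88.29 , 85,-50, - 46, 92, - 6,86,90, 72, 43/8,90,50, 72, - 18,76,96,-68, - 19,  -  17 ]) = [ - 68, - 50, - 46, -19, - 18, - 17, - 6 , 43/8, 50, 72,  72,76, 85,86, 88.29, 90, 90,  92, 96]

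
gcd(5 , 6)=1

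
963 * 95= 91485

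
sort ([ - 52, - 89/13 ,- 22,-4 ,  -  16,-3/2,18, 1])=[  -  52,-22,- 16, - 89/13, -4, - 3/2 , 1,18]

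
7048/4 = 1762 = 1762.00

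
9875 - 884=8991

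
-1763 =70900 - 72663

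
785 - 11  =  774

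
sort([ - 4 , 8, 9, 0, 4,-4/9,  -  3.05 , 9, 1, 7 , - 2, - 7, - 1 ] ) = [ - 7, - 4, -3.05, - 2  , - 1,-4/9, 0, 1,4 , 7, 8,  9 , 9 ]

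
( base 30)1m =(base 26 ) 20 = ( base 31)1L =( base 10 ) 52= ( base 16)34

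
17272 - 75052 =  - 57780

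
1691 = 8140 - 6449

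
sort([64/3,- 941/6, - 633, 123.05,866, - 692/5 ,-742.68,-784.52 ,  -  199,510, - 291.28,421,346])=[-784.52,-742.68, - 633,- 291.28,-199, - 941/6, - 692/5, 64/3, 123.05,346,  421,510, 866 ]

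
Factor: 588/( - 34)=- 294/17 = - 2^1*3^1 * 7^2*17^( - 1)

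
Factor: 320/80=4= 2^2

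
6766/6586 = 1 + 90/3293 = 1.03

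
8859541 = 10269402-1409861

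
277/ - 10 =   -  28 + 3/10 = - 27.70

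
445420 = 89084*5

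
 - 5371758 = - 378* 14211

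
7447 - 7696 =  - 249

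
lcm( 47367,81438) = 4641966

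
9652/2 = 4826 = 4826.00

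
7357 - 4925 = 2432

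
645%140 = 85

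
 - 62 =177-239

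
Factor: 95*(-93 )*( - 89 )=786315 =3^1*5^1*19^1*31^1 * 89^1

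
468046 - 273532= 194514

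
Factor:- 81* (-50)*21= 85050 = 2^1*3^5*5^2*7^1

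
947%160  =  147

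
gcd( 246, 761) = 1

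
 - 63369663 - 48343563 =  - 111713226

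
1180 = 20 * 59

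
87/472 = 87/472 = 0.18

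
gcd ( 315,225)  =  45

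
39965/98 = 39965/98 = 407.81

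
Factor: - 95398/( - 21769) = 2^1*11^( - 1 )*1979^ (-1)*47699^1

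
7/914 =7/914 = 0.01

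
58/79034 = 29/39517 = 0.00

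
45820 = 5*9164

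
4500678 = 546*8243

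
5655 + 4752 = 10407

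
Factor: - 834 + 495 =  - 339 = -  3^1 * 113^1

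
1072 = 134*8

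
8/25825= 8/25825 = 0.00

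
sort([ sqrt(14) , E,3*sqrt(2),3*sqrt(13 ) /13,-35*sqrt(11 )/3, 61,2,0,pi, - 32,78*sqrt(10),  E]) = [ - 35*sqrt(11 ) /3, - 32, 0, 3 * sqrt(13)/13,2, E, E, pi, sqrt (14),3*sqrt( 2 ), 61, 78*sqrt(10 )]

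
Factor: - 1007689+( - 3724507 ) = - 4732196  =  - 2^2*7^1 * 169007^1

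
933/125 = 7  +  58/125 = 7.46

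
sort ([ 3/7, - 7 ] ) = [ - 7,3/7]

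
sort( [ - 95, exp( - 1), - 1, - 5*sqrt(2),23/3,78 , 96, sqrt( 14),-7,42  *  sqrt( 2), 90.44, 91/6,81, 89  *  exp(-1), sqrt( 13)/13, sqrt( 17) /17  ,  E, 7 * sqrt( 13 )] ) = [-95, -5*sqrt( 2 ),-7,-1,sqrt( 17 )/17 , sqrt( 13)/13, exp(-1), E, sqrt( 14 ),  23/3, 91/6, 7 * sqrt( 13 ), 89*  exp ( - 1 ), 42* sqrt( 2),78,81, 90.44, 96]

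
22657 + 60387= 83044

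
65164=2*32582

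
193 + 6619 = 6812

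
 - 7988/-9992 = 1997/2498 = 0.80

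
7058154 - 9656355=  - 2598201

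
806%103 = 85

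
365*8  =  2920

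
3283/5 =656 + 3/5=656.60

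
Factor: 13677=3^1*47^1*97^1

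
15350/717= 21 + 293/717 = 21.41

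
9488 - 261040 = -251552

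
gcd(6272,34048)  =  896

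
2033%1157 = 876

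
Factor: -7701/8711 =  - 3^1* 17^1*31^ (-1 )*151^1 * 281^( - 1 )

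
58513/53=1104+1/53 = 1104.02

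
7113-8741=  - 1628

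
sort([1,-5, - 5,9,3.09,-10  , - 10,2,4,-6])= [ - 10,- 10, - 6, - 5 ,- 5, 1,2,3.09,4, 9 ]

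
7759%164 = 51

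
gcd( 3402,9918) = 18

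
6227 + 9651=15878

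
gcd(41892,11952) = 12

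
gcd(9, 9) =9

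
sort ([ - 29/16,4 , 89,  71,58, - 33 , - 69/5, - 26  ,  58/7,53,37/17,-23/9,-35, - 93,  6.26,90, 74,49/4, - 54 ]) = [ - 93 ,-54 , - 35,-33,- 26, - 69/5,- 23/9,-29/16,37/17,4 , 6.26,58/7, 49/4,53, 58,71,  74,89, 90 ] 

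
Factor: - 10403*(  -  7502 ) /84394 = 11^2*31^1 * 101^1*103^1 * 42197^ ( - 1 )= 39021653/42197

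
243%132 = 111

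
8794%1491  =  1339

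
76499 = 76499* 1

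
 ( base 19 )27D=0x364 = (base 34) pi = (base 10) 868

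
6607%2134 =205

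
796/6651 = 796/6651 = 0.12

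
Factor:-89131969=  - 17^1*23^1*257^1*887^1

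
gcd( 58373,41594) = 7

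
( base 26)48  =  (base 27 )44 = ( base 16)70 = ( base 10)112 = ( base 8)160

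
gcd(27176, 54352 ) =27176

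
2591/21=2591/21=123.38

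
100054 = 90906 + 9148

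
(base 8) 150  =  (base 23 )4C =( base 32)38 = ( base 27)3n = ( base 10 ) 104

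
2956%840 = 436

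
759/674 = 1 + 85/674 = 1.13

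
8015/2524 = 8015/2524= 3.18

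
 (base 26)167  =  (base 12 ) 59b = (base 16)347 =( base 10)839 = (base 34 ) on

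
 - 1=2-3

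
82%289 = 82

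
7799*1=7799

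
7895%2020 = 1835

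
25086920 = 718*34940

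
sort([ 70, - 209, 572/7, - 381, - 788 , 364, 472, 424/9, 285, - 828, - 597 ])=[ - 828, - 788, - 597, -381, - 209, 424/9,  70, 572/7,  285,364, 472]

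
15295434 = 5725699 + 9569735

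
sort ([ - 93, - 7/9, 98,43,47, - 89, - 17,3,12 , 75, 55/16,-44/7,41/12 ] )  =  [ - 93,- 89, - 17, - 44/7, - 7/9,3 , 41/12,55/16,12, 43,  47,75,98]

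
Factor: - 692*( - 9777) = 6765684 = 2^2*3^1*173^1*3259^1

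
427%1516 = 427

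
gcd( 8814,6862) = 2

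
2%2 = 0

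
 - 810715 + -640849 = - 1451564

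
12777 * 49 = 626073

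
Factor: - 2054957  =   - 67^1*30671^1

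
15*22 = 330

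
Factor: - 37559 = -23^2*71^1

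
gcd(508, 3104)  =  4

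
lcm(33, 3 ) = 33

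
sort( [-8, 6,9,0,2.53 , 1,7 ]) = [ - 8,0,1 , 2.53, 6, 7, 9 ] 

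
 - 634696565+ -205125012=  - 839821577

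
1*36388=36388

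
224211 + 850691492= 850915703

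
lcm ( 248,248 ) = 248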